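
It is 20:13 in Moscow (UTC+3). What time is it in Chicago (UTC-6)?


Time difference = UTC-6 - UTC+3 = -9 hours
New hour = (20 -9) mod 24
= 11 mod 24 = 11
Minutes unchanged → 11:13

11:13


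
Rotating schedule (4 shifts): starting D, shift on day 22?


Shift A

Shifts: A, B, C, D
Start: D (index 3)
Day 22: (3 + 22 - 1) mod 4
= 24 mod 4
= 0
Index 0 → shift A


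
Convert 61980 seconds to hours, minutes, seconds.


Hours: 61980 ÷ 3600 = 17 remainder 780
Minutes: 780 ÷ 60 = 13 remainder 0
Seconds: 0

17h 13m 0s


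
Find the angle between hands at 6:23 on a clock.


Hour hand = 6×30 + 23×0.5 = 191.5°
Minute hand = 23×6 = 138°
Difference = |191.5 - 138| = 53.5°

53.5°


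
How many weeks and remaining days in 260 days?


Weeks: 260 ÷ 7 = 37 remainder 1

37 weeks 1 days


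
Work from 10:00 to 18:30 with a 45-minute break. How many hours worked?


Total time = (18×60+30) - (10×60+0)
= 1110 - 600 = 510 min
Minus break: 510 - 45 = 465 min
= 7h 45m

7h 45m (465 minutes)


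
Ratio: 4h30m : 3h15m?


18:13 (1.38)

Duration 1: 270 minutes
Duration 2: 195 minutes
Ratio = 270:195
GCD = 15
Simplified = 18:13
As a decimal: 18/13 ≈ 1.38


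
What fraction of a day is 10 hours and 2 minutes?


Total minutes: 10×60 + 2 = 602
Day = 24×60 = 1440 minutes
Fraction = 602/1440 ≈ 0.4181
As a percentage: 602/1440 × 100 ≈ 41.81%

0.4181 (41.81%)


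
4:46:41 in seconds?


17201 seconds

Hours: 4 × 3600 = 14400
Minutes: 46 × 60 = 2760
Seconds: 41
Total = 14400 + 2760 + 41 = 17201


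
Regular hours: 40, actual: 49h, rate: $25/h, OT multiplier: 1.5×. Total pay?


$1337.50

Regular: 40h × $25 = $1000.00
Overtime: 49 - 40 = 9h
OT pay: 9h × $25 × 1.5 = $337.50
Total = $1000.00 + $337.50 = $1337.50


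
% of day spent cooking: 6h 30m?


Time: 390 minutes
Day: 1440 minutes
Percentage = (390/1440) × 100 ≈ 27.1%

27.1%


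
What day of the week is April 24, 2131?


Tuesday

Zeller's congruence:
q=24, m=4, k=31, j=21
h = (24 + ⌊13×5/5⌋ + 31 + ⌊31/4⌋ + ⌊21/4⌋ - 2×21) mod 7
= (24 + 13 + 31 + 7 + 5 - 42) mod 7
= 38 mod 7 = 3
h=3 → Tuesday


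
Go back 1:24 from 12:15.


Start: 735 minutes from midnight
Subtract: 84 minutes
Remaining: 735 - 84 = 651
Hours: 10, Minutes: 51

10:51


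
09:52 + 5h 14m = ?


Start: 592 minutes from midnight
Add: 314 minutes
Total: 906 minutes
Hours: 906 ÷ 60 = 15 remainder 6

15:06


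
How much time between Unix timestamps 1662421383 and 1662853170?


431787 seconds (119.9 hours / 5.00 days)

Difference = 1662853170 - 1662421383 = 431787 seconds
In hours: 431787 / 3600 ≈ 119.9
In days: 431787 / 86400 ≈ 5.00


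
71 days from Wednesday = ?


Thursday

Start: Wednesday (index 2)
(2 + 71) mod 7
= 73 mod 7
= 3
Index 3 → Thursday


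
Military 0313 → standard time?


Hour: 3
3 < 12 → AM

3:13 AM


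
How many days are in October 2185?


31 days

Month: October (month 10)
October has 31 days


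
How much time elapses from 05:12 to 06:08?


0h 56m

End time in minutes: 6×60 + 8 = 368
Start time in minutes: 5×60 + 12 = 312
Difference = 368 - 312 = 56 minutes
= 0 hours 56 minutes


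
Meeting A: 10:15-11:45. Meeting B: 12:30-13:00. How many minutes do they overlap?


0 minutes

Meeting A: 615-705 (in minutes from midnight)
Meeting B: 750-780
Overlap start = max(615, 750) = 750
Overlap end = min(705, 780) = 705
Overlap = max(0, 705 - 750) = 0 min


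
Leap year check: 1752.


Yes

Rules: divisible by 4 AND (not by 100 OR by 400)
1752 ÷ 4 = 438 exactly → divisible by 4
1752 ÷ 100 = 17 remainder 52 → not divisible by 100
Divisible by 4 but not by 100 → leap year


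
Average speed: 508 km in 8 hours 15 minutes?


Distance: 508 km
Time: 8h 15m = 495 min = 495/60 = 33/4 hours
Speed = 508 ÷ (33/4) = 508 × 4 / 33 = 2032/33 ≈ 61.6 km/h

61.6 km/h


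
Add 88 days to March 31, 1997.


June 27, 1997

Start: March 31, 1997
Add 88 days
March 31 → April 1: 31 - 31 + 1 = 1 days (88 - 1 = 87 left)
April 1 → May 1: 30 - 1 + 1 = 30 days (87 - 30 = 57 left)
May 1 → June 1: 31 - 1 + 1 = 31 days (57 - 31 = 26 left)
June 1 + 26 = June 27, 1997


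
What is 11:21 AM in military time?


Input: 11:21 AM
AM hour stays: 11

11:21


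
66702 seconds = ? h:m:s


18h 31m 42s

Hours: 66702 ÷ 3600 = 18 remainder 1902
Minutes: 1902 ÷ 60 = 31 remainder 42
Seconds: 42


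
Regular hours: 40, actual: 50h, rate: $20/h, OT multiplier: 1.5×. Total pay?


$1100.00

Regular: 40h × $20 = $800.00
Overtime: 50 - 40 = 10h
OT pay: 10h × $20 × 1.5 = $300.00
Total = $800.00 + $300.00 = $1100.00


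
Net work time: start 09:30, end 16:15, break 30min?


Total time = (16×60+15) - (9×60+30)
= 975 - 570 = 405 min
Minus break: 405 - 30 = 375 min
= 6h 15m

6h 15m (375 minutes)


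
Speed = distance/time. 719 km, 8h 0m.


Distance: 719 km
Time: 8 hours
Speed = 719 / 8 ≈ 89.9 km/h

89.9 km/h


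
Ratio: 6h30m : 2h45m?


Duration 1: 390 minutes
Duration 2: 165 minutes
Ratio = 390:165
GCD = 15
Simplified = 26:11
As a decimal: 26/11 ≈ 2.36

26:11 (2.36)


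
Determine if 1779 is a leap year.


Rules: divisible by 4 AND (not by 100 OR by 400)
1779 ÷ 4 = 444 remainder 3 → not divisible by 4
Not divisible by 4 → not a leap year

No


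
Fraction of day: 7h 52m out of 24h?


Total minutes: 7×60 + 52 = 472
Day = 24×60 = 1440 minutes
Fraction = 472/1440 ≈ 0.3278
As a percentage: 472/1440 × 100 ≈ 32.78%

0.3278 (32.78%)


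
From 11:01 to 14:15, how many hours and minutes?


End time in minutes: 14×60 + 15 = 855
Start time in minutes: 11×60 + 1 = 661
Difference = 855 - 661 = 194 minutes
= 3 hours 14 minutes

3h 14m


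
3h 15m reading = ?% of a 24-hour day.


13.5%

Time: 195 minutes
Day: 1440 minutes
Percentage = (195/1440) × 100 ≈ 13.5%


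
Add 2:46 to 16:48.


19:34

Start: 1008 minutes from midnight
Add: 166 minutes
Total: 1174 minutes
Hours: 1174 ÷ 60 = 19 remainder 34


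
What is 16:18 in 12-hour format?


Hour: 16
16 - 12 = 4 → PM

4:18 PM


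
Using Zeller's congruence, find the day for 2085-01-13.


Saturday

Zeller's congruence:
q=13, m=13, k=84, j=20
h = (13 + ⌊13×14/5⌋ + 84 + ⌊84/4⌋ + ⌊20/4⌋ - 2×20) mod 7
= (13 + 36 + 84 + 21 + 5 - 40) mod 7
= 119 mod 7 = 0
h=0 → Saturday


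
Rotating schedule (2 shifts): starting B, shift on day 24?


Shifts: A, B
Start: B (index 1)
Day 24: (1 + 24 - 1) mod 2
= 24 mod 2
= 0
Index 0 → shift A

Shift A


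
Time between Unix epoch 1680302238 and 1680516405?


Difference = 1680516405 - 1680302238 = 214167 seconds
In hours: 214167 / 3600 ≈ 59.5
In days: 214167 / 86400 ≈ 2.48

214167 seconds (59.5 hours / 2.48 days)


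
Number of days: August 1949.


31 days

Month: August (month 8)
August has 31 days


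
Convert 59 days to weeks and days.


8 weeks 3 days

Weeks: 59 ÷ 7 = 8 remainder 3


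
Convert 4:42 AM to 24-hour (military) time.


04:42

Input: 4:42 AM
AM hour stays: 4


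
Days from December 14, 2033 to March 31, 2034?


107 days

From December 14, 2033 to March 31, 2034
Rest of December 2033: 31 - 14 = 17
Full months: January 31, February 2034 28
Days into March 2034: 31
Total = 17 + 31 + 28 + 31 = 107 days


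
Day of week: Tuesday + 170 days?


Thursday

Start: Tuesday (index 1)
(1 + 170) mod 7
= 171 mod 7
= 3
Index 3 → Thursday


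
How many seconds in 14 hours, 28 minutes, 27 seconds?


52107 seconds

Hours: 14 × 3600 = 50400
Minutes: 28 × 60 = 1680
Seconds: 27
Total = 50400 + 1680 + 27 = 52107


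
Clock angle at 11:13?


Hour hand = 11×30 + 13×0.5 = 336.5°
Minute hand = 13×6 = 78°
Difference = |336.5 - 78| = 258.5°
Since > 180°: 360 - 258.5 = 101.5°

101.5°


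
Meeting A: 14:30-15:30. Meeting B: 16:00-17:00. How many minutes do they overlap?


Meeting A: 870-930 (in minutes from midnight)
Meeting B: 960-1020
Overlap start = max(870, 960) = 960
Overlap end = min(930, 1020) = 930
Overlap = max(0, 930 - 960) = 0 min

0 minutes


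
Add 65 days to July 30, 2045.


Start: July 30, 2045
Add 65 days
July 30 → August 1: 31 - 30 + 1 = 2 days (65 - 2 = 63 left)
August 1 → September 1: 31 - 1 + 1 = 31 days (63 - 31 = 32 left)
September 1 → October 1: 30 - 1 + 1 = 30 days (32 - 30 = 2 left)
October 1 + 2 = October 3, 2045

October 3, 2045


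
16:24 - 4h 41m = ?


Start: 984 minutes from midnight
Subtract: 281 minutes
Remaining: 984 - 281 = 703
Hours: 11, Minutes: 43

11:43


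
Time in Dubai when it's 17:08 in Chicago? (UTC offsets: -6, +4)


03:08 (next day)

Time difference = UTC+4 - UTC-6 = +10 hours
New hour = (17 + 10) mod 24
= 27 mod 24 = 3
Minutes unchanged → 03:08; 27 ≥ 24 → next day


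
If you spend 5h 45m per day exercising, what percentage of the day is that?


24.0%

Time: 345 minutes
Day: 1440 minutes
Percentage = (345/1440) × 100 ≈ 24.0%


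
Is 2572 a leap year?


Rules: divisible by 4 AND (not by 100 OR by 400)
2572 ÷ 4 = 643 exactly → divisible by 4
2572 ÷ 100 = 25 remainder 72 → not divisible by 100
Divisible by 4 but not by 100 → leap year

Yes


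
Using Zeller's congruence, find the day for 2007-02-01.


Zeller's congruence:
q=1, m=14, k=6, j=20
h = (1 + ⌊13×15/5⌋ + 6 + ⌊6/4⌋ + ⌊20/4⌋ - 2×20) mod 7
= (1 + 39 + 6 + 1 + 5 - 40) mod 7
= 12 mod 7 = 5
h=5 → Thursday

Thursday


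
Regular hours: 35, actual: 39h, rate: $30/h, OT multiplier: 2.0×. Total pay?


$1290.00

Regular: 35h × $30 = $1050.00
Overtime: 39 - 35 = 4h
OT pay: 4h × $30 × 2.0 = $240.00
Total = $1050.00 + $240.00 = $1290.00


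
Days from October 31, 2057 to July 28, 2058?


270 days

From October 31, 2057 to July 28, 2058
Rest of October 2057: 31 - 31 = 0
Full months: November 30, December 31, January 31, February 2058 28, March 31, April 30, May 31, June 30
Days into July 2058: 28
Total = 0 + 30 + 31 + 31 + 28 + 31 + 30 + 31 + 30 + 28 = 270 days


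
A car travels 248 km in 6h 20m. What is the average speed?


39.2 km/h

Distance: 248 km
Time: 6h 20m = 380 min = 380/60 = 19/3 hours
Speed = 248 ÷ (19/3) = 248 × 3 / 19 = 744/19 ≈ 39.2 km/h


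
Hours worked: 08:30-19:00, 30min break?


Total time = (19×60+0) - (8×60+30)
= 1140 - 510 = 630 min
Minus break: 630 - 30 = 600 min
= 10h 0m

10h 0m (600 minutes)


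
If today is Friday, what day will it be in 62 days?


Start: Friday (index 4)
(4 + 62) mod 7
= 66 mod 7
= 3
Index 3 → Thursday

Thursday


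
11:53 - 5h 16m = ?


06:37

Start: 713 minutes from midnight
Subtract: 316 minutes
Remaining: 713 - 316 = 397
Hours: 6, Minutes: 37


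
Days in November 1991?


30 days

Month: November (month 11)
November has 30 days


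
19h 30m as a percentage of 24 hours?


Total minutes: 19×60 + 30 = 1170
Day = 24×60 = 1440 minutes
Fraction = 1170/1440 = 0.8125
As a percentage: 1170/1440 × 100 = 81.25%

0.8125 (81.25%)


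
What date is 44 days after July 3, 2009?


Start: July 3, 2009
Add 44 days
July 3 → August 1: 31 - 3 + 1 = 29 days (44 - 29 = 15 left)
August 1 + 15 = August 16, 2009

August 16, 2009


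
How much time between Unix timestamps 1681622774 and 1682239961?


617187 seconds (171.4 hours / 7.14 days)

Difference = 1682239961 - 1681622774 = 617187 seconds
In hours: 617187 / 3600 ≈ 171.4
In days: 617187 / 86400 ≈ 7.14


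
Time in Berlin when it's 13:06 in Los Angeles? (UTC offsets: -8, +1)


22:06

Time difference = UTC+1 - UTC-8 = +9 hours
New hour = (13 + 9) mod 24
= 22 mod 24 = 22
Minutes unchanged → 22:06


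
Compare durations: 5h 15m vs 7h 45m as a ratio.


21:31 (0.68)

Duration 1: 315 minutes
Duration 2: 465 minutes
Ratio = 315:465
GCD = 15
Simplified = 21:31
As a decimal: 21/31 ≈ 0.68


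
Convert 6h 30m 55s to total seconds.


23455 seconds

Hours: 6 × 3600 = 21600
Minutes: 30 × 60 = 1800
Seconds: 55
Total = 21600 + 1800 + 55 = 23455


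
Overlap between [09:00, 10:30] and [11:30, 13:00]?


Meeting A: 540-630 (in minutes from midnight)
Meeting B: 690-780
Overlap start = max(540, 690) = 690
Overlap end = min(630, 780) = 630
Overlap = max(0, 630 - 690) = 0 min

0 minutes


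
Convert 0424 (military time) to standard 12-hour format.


Hour: 4
4 < 12 → AM

4:24 AM


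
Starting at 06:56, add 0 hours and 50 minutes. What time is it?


Start: 416 minutes from midnight
Add: 50 minutes
Total: 466 minutes
Hours: 466 ÷ 60 = 7 remainder 46

07:46


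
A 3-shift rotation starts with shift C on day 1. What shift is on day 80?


Shifts: A, B, C
Start: C (index 2)
Day 80: (2 + 80 - 1) mod 3
= 81 mod 3
= 0
Index 0 → shift A

Shift A


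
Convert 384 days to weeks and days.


54 weeks 6 days

Weeks: 384 ÷ 7 = 54 remainder 6


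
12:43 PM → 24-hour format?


Input: 12:43 PM
12 PM → 12 (noon)

12:43


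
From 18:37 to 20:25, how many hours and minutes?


1h 48m

End time in minutes: 20×60 + 25 = 1225
Start time in minutes: 18×60 + 37 = 1117
Difference = 1225 - 1117 = 108 minutes
= 1 hours 48 minutes


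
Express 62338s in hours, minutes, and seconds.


Hours: 62338 ÷ 3600 = 17 remainder 1138
Minutes: 1138 ÷ 60 = 18 remainder 58
Seconds: 58

17h 18m 58s


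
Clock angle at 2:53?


128.5°

Hour hand = 2×30 + 53×0.5 = 86.5°
Minute hand = 53×6 = 318°
Difference = |86.5 - 318| = 231.5°
Since > 180°: 360 - 231.5 = 128.5°


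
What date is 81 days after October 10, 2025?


Start: October 10, 2025
Add 81 days
October 10 → November 1: 31 - 10 + 1 = 22 days (81 - 22 = 59 left)
November 1 → December 1: 30 - 1 + 1 = 30 days (59 - 30 = 29 left)
December 1 + 29 = December 30, 2025

December 30, 2025


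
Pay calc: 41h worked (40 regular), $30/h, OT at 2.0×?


Regular: 40h × $30 = $1200.00
Overtime: 41 - 40 = 1h
OT pay: 1h × $30 × 2.0 = $60.00
Total = $1200.00 + $60.00 = $1260.00

$1260.00


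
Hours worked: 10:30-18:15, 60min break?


6h 45m (405 minutes)

Total time = (18×60+15) - (10×60+30)
= 1095 - 630 = 465 min
Minus break: 465 - 60 = 405 min
= 6h 45m


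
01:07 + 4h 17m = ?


Start: 67 minutes from midnight
Add: 257 minutes
Total: 324 minutes
Hours: 324 ÷ 60 = 5 remainder 24

05:24


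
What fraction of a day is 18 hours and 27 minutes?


Total minutes: 18×60 + 27 = 1107
Day = 24×60 = 1440 minutes
Fraction = 1107/1440 ≈ 0.7688
As a percentage: 1107/1440 × 100 ≈ 76.88%

0.7688 (76.88%)


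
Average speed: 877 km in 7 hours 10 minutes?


122.4 km/h

Distance: 877 km
Time: 7h 10m = 430 min = 430/60 = 43/6 hours
Speed = 877 ÷ (43/6) = 877 × 6 / 43 = 5262/43 ≈ 122.4 km/h


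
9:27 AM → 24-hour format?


Input: 9:27 AM
AM hour stays: 9

09:27


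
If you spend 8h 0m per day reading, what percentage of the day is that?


33.3%

Time: 480 minutes
Day: 1440 minutes
Percentage = (480/1440) × 100 ≈ 33.3%


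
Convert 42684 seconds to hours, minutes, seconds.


Hours: 42684 ÷ 3600 = 11 remainder 3084
Minutes: 3084 ÷ 60 = 51 remainder 24
Seconds: 24

11h 51m 24s


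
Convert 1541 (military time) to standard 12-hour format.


Hour: 15
15 - 12 = 3 → PM

3:41 PM


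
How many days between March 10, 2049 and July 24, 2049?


136 days

From March 10, 2049 to July 24, 2049
Rest of March 2049: 31 - 10 = 21
Full months: April 30, May 31, June 30
Days into July 2049: 24
Total = 21 + 30 + 31 + 30 + 24 = 136 days


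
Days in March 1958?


Month: March (month 3)
March has 31 days

31 days


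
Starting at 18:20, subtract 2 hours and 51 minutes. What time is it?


Start: 1100 minutes from midnight
Subtract: 171 minutes
Remaining: 1100 - 171 = 929
Hours: 15, Minutes: 29

15:29


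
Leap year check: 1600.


Yes

Rules: divisible by 4 AND (not by 100 OR by 400)
1600 ÷ 4 = 400 exactly → divisible by 4
1600 ÷ 100 = 16 exactly → divisible by 100
1600 ÷ 400 = 4 exactly → divisible by 400
Divisible by 400 → leap year


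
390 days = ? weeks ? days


55 weeks 5 days

Weeks: 390 ÷ 7 = 55 remainder 5


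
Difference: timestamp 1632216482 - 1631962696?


Difference = 1632216482 - 1631962696 = 253786 seconds
In hours: 253786 / 3600 ≈ 70.5
In days: 253786 / 86400 ≈ 2.94

253786 seconds (70.5 hours / 2.94 days)


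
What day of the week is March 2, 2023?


Thursday

Zeller's congruence:
q=2, m=3, k=23, j=20
h = (2 + ⌊13×4/5⌋ + 23 + ⌊23/4⌋ + ⌊20/4⌋ - 2×20) mod 7
= (2 + 10 + 23 + 5 + 5 - 40) mod 7
= 5 mod 7 = 5
h=5 → Thursday


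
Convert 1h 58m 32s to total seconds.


Hours: 1 × 3600 = 3600
Minutes: 58 × 60 = 3480
Seconds: 32
Total = 3600 + 3480 + 32 = 7112

7112 seconds


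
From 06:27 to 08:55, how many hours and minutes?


End time in minutes: 8×60 + 55 = 535
Start time in minutes: 6×60 + 27 = 387
Difference = 535 - 387 = 148 minutes
= 2 hours 28 minutes

2h 28m


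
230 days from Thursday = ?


Start: Thursday (index 3)
(3 + 230) mod 7
= 233 mod 7
= 2
Index 2 → Wednesday

Wednesday


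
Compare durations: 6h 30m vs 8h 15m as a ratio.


26:33 (0.79)

Duration 1: 390 minutes
Duration 2: 495 minutes
Ratio = 390:495
GCD = 15
Simplified = 26:33
As a decimal: 26/33 ≈ 0.79


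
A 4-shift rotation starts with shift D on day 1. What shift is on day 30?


Shifts: A, B, C, D
Start: D (index 3)
Day 30: (3 + 30 - 1) mod 4
= 32 mod 4
= 0
Index 0 → shift A

Shift A


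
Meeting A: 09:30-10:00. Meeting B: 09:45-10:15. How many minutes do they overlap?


15 minutes

Meeting A: 570-600 (in minutes from midnight)
Meeting B: 585-615
Overlap start = max(570, 585) = 585
Overlap end = min(600, 615) = 600
Overlap = max(0, 600 - 585) = 15 min


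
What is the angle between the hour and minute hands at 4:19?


15.5°

Hour hand = 4×30 + 19×0.5 = 129.5°
Minute hand = 19×6 = 114°
Difference = |129.5 - 114| = 15.5°


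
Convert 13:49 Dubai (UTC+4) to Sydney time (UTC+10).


19:49

Time difference = UTC+10 - UTC+4 = +6 hours
New hour = (13 + 6) mod 24
= 19 mod 24 = 19
Minutes unchanged → 19:49


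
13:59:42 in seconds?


50382 seconds

Hours: 13 × 3600 = 46800
Minutes: 59 × 60 = 3540
Seconds: 42
Total = 46800 + 3540 + 42 = 50382


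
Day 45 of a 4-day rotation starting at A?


Shift A

Shifts: A, B, C, D
Start: A (index 0)
Day 45: (0 + 45 - 1) mod 4
= 44 mod 4
= 0
Index 0 → shift A


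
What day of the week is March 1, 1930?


Saturday

Zeller's congruence:
q=1, m=3, k=30, j=19
h = (1 + ⌊13×4/5⌋ + 30 + ⌊30/4⌋ + ⌊19/4⌋ - 2×19) mod 7
= (1 + 10 + 30 + 7 + 4 - 38) mod 7
= 14 mod 7 = 0
h=0 → Saturday


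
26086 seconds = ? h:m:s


7h 14m 46s

Hours: 26086 ÷ 3600 = 7 remainder 886
Minutes: 886 ÷ 60 = 14 remainder 46
Seconds: 46


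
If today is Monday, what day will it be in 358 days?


Start: Monday (index 0)
(0 + 358) mod 7
= 358 mod 7
= 1
Index 1 → Tuesday

Tuesday


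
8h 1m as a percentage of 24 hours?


Total minutes: 8×60 + 1 = 481
Day = 24×60 = 1440 minutes
Fraction = 481/1440 ≈ 0.3340
As a percentage: 481/1440 × 100 ≈ 33.40%

0.3340 (33.40%)


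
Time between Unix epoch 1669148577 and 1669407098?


258521 seconds (71.8 hours / 2.99 days)

Difference = 1669407098 - 1669148577 = 258521 seconds
In hours: 258521 / 3600 ≈ 71.8
In days: 258521 / 86400 ≈ 2.99


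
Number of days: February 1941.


Month: February (month 2)
February: 28 or 29 (leap year)
1941 leap year? No

28 days


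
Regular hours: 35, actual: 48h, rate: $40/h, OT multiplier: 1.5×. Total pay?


$2180.00

Regular: 35h × $40 = $1400.00
Overtime: 48 - 35 = 13h
OT pay: 13h × $40 × 1.5 = $780.00
Total = $1400.00 + $780.00 = $2180.00


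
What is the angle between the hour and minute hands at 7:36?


12.0°

Hour hand = 7×30 + 36×0.5 = 228.0°
Minute hand = 36×6 = 216°
Difference = |228.0 - 216| = 12.0°


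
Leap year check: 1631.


Rules: divisible by 4 AND (not by 100 OR by 400)
1631 ÷ 4 = 407 remainder 3 → not divisible by 4
Not divisible by 4 → not a leap year

No


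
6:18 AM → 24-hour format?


06:18

Input: 6:18 AM
AM hour stays: 6


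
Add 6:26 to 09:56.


Start: 596 minutes from midnight
Add: 386 minutes
Total: 982 minutes
Hours: 982 ÷ 60 = 16 remainder 22

16:22


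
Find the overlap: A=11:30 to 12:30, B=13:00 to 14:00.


Meeting A: 690-750 (in minutes from midnight)
Meeting B: 780-840
Overlap start = max(690, 780) = 780
Overlap end = min(750, 840) = 750
Overlap = max(0, 750 - 780) = 0 min

0 minutes


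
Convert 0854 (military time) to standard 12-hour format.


Hour: 8
8 < 12 → AM

8:54 AM


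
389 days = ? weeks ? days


55 weeks 4 days

Weeks: 389 ÷ 7 = 55 remainder 4


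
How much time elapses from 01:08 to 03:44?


End time in minutes: 3×60 + 44 = 224
Start time in minutes: 1×60 + 8 = 68
Difference = 224 - 68 = 156 minutes
= 2 hours 36 minutes

2h 36m


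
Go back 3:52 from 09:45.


05:53

Start: 585 minutes from midnight
Subtract: 232 minutes
Remaining: 585 - 232 = 353
Hours: 5, Minutes: 53


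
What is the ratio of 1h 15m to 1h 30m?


5:6 (0.83)

Duration 1: 75 minutes
Duration 2: 90 minutes
Ratio = 75:90
GCD = 15
Simplified = 5:6
As a decimal: 5/6 ≈ 0.83


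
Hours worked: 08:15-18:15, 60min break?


Total time = (18×60+15) - (8×60+15)
= 1095 - 495 = 600 min
Minus break: 600 - 60 = 540 min
= 9h 0m

9h 0m (540 minutes)


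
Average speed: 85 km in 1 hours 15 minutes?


68.0 km/h

Distance: 85 km
Time: 1h 15m = 75 min = 75/60 = 5/4 hours
Speed = 85 ÷ (5/4) = 85 × 4 / 5 = 340/5 = 68.0 km/h


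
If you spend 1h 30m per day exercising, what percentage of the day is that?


6.3%

Time: 90 minutes
Day: 1440 minutes
Percentage = (90/1440) × 100 ≈ 6.3%


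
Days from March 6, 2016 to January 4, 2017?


304 days

From March 6, 2016 to January 4, 2017
Rest of March 2016: 31 - 6 = 25
Full months: April 30, May 31, June 30, July 31, August 31, September 30, October 31, November 30, December 31
Days into January 2017: 4
Total = 25 + 30 + 31 + 30 + 31 + 31 + 30 + 31 + 30 + 31 + 4 = 304 days


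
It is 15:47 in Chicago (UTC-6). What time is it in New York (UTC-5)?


Time difference = UTC-5 - UTC-6 = +1 hours
New hour = (15 + 1) mod 24
= 16 mod 24 = 16
Minutes unchanged → 16:47

16:47


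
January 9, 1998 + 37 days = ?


Start: January 9, 1998
Add 37 days
January 9 → February 1: 31 - 9 + 1 = 23 days (37 - 23 = 14 left)
February 1 + 14 = February 15, 1998

February 15, 1998


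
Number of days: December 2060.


Month: December (month 12)
December has 31 days

31 days


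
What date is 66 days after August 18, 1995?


Start: August 18, 1995
Add 66 days
August 18 → September 1: 31 - 18 + 1 = 14 days (66 - 14 = 52 left)
September 1 → October 1: 30 - 1 + 1 = 30 days (52 - 30 = 22 left)
October 1 + 22 = October 23, 1995

October 23, 1995


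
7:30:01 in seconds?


Hours: 7 × 3600 = 25200
Minutes: 30 × 60 = 1800
Seconds: 1
Total = 25200 + 1800 + 1 = 27001

27001 seconds


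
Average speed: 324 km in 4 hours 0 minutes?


81.0 km/h

Distance: 324 km
Time: 4 hours
Speed = 324 / 4 = 81.0 km/h


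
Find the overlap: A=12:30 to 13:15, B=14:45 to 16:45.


0 minutes

Meeting A: 750-795 (in minutes from midnight)
Meeting B: 885-1005
Overlap start = max(750, 885) = 885
Overlap end = min(795, 1005) = 795
Overlap = max(0, 795 - 885) = 0 min


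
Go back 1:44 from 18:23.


Start: 1103 minutes from midnight
Subtract: 104 minutes
Remaining: 1103 - 104 = 999
Hours: 16, Minutes: 39

16:39


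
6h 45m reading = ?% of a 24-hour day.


28.1%

Time: 405 minutes
Day: 1440 minutes
Percentage = (405/1440) × 100 ≈ 28.1%


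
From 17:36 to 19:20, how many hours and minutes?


1h 44m

End time in minutes: 19×60 + 20 = 1160
Start time in minutes: 17×60 + 36 = 1056
Difference = 1160 - 1056 = 104 minutes
= 1 hours 44 minutes


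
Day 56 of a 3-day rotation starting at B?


Shifts: A, B, C
Start: B (index 1)
Day 56: (1 + 56 - 1) mod 3
= 56 mod 3
= 2
Index 2 → shift C

Shift C


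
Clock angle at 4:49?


149.5°

Hour hand = 4×30 + 49×0.5 = 144.5°
Minute hand = 49×6 = 294°
Difference = |144.5 - 294| = 149.5°


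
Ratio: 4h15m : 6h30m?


Duration 1: 255 minutes
Duration 2: 390 minutes
Ratio = 255:390
GCD = 15
Simplified = 17:26
As a decimal: 17/26 ≈ 0.65

17:26 (0.65)


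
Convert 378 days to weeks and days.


Weeks: 378 ÷ 7 = 54 remainder 0

54 weeks 0 days


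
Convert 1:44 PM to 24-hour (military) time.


13:44

Input: 1:44 PM
PM: 1 + 12 = 13


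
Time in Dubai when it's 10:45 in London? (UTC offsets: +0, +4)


14:45

Time difference = UTC+4 - UTC+0 = +4 hours
New hour = (10 + 4) mod 24
= 14 mod 24 = 14
Minutes unchanged → 14:45


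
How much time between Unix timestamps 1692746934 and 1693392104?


Difference = 1693392104 - 1692746934 = 645170 seconds
In hours: 645170 / 3600 ≈ 179.2
In days: 645170 / 86400 ≈ 7.47

645170 seconds (179.2 hours / 7.47 days)


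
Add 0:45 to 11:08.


11:53

Start: 668 minutes from midnight
Add: 45 minutes
Total: 713 minutes
Hours: 713 ÷ 60 = 11 remainder 53


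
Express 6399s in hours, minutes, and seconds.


1h 46m 39s

Hours: 6399 ÷ 3600 = 1 remainder 2799
Minutes: 2799 ÷ 60 = 46 remainder 39
Seconds: 39


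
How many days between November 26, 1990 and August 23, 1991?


270 days

From November 26, 1990 to August 23, 1991
Rest of November 1990: 30 - 26 = 4
Full months: December 31, January 31, February 1991 28, March 31, April 30, May 31, June 30, July 31
Days into August 1991: 23
Total = 4 + 31 + 31 + 28 + 31 + 30 + 31 + 30 + 31 + 23 = 270 days


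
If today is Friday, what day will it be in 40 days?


Start: Friday (index 4)
(4 + 40) mod 7
= 44 mod 7
= 2
Index 2 → Wednesday

Wednesday


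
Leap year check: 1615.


No

Rules: divisible by 4 AND (not by 100 OR by 400)
1615 ÷ 4 = 403 remainder 3 → not divisible by 4
Not divisible by 4 → not a leap year


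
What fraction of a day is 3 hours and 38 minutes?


Total minutes: 3×60 + 38 = 218
Day = 24×60 = 1440 minutes
Fraction = 218/1440 ≈ 0.1514
As a percentage: 218/1440 × 100 ≈ 15.14%

0.1514 (15.14%)


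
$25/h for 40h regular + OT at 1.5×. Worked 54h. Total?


$1525.00

Regular: 40h × $25 = $1000.00
Overtime: 54 - 40 = 14h
OT pay: 14h × $25 × 1.5 = $525.00
Total = $1000.00 + $525.00 = $1525.00


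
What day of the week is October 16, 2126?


Zeller's congruence:
q=16, m=10, k=26, j=21
h = (16 + ⌊13×11/5⌋ + 26 + ⌊26/4⌋ + ⌊21/4⌋ - 2×21) mod 7
= (16 + 28 + 26 + 6 + 5 - 42) mod 7
= 39 mod 7 = 4
h=4 → Wednesday

Wednesday


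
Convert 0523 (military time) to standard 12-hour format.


5:23 AM

Hour: 5
5 < 12 → AM


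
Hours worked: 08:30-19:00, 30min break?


10h 0m (600 minutes)

Total time = (19×60+0) - (8×60+30)
= 1140 - 510 = 630 min
Minus break: 630 - 30 = 600 min
= 10h 0m


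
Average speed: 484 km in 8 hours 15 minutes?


Distance: 484 km
Time: 8h 15m = 495 min = 495/60 = 33/4 hours
Speed = 484 ÷ (33/4) = 484 × 4 / 33 = 1936/33 ≈ 58.7 km/h

58.7 km/h


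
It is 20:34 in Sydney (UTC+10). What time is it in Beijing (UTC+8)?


Time difference = UTC+8 - UTC+10 = -2 hours
New hour = (20 -2) mod 24
= 18 mod 24 = 18
Minutes unchanged → 18:34

18:34


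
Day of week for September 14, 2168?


Zeller's congruence:
q=14, m=9, k=68, j=21
h = (14 + ⌊13×10/5⌋ + 68 + ⌊68/4⌋ + ⌊21/4⌋ - 2×21) mod 7
= (14 + 26 + 68 + 17 + 5 - 42) mod 7
= 88 mod 7 = 4
h=4 → Wednesday

Wednesday


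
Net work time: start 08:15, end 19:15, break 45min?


10h 15m (615 minutes)

Total time = (19×60+15) - (8×60+15)
= 1155 - 495 = 660 min
Minus break: 660 - 45 = 615 min
= 10h 15m


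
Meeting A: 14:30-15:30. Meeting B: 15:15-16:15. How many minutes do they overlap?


Meeting A: 870-930 (in minutes from midnight)
Meeting B: 915-975
Overlap start = max(870, 915) = 915
Overlap end = min(930, 975) = 930
Overlap = max(0, 930 - 915) = 15 min

15 minutes


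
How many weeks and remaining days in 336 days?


48 weeks 0 days

Weeks: 336 ÷ 7 = 48 remainder 0


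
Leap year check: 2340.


Yes

Rules: divisible by 4 AND (not by 100 OR by 400)
2340 ÷ 4 = 585 exactly → divisible by 4
2340 ÷ 100 = 23 remainder 40 → not divisible by 100
Divisible by 4 but not by 100 → leap year


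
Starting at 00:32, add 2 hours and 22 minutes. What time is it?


02:54

Start: 32 minutes from midnight
Add: 142 minutes
Total: 174 minutes
Hours: 174 ÷ 60 = 2 remainder 54


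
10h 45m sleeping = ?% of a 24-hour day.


Time: 645 minutes
Day: 1440 minutes
Percentage = (645/1440) × 100 ≈ 44.8%

44.8%


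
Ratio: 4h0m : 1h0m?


Duration 1: 240 minutes
Duration 2: 60 minutes
Ratio = 240:60
GCD = 60
Simplified = 4:1
As a decimal: 4/1 = 4.00

4:1 (4.00)


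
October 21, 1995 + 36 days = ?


Start: October 21, 1995
Add 36 days
October 21 → November 1: 31 - 21 + 1 = 11 days (36 - 11 = 25 left)
November 1 + 25 = November 26, 1995

November 26, 1995


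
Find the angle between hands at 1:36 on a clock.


168.0°

Hour hand = 1×30 + 36×0.5 = 48.0°
Minute hand = 36×6 = 216°
Difference = |48.0 - 216| = 168.0°


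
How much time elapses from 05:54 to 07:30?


1h 36m

End time in minutes: 7×60 + 30 = 450
Start time in minutes: 5×60 + 54 = 354
Difference = 450 - 354 = 96 minutes
= 1 hours 36 minutes


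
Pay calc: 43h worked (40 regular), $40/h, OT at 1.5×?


Regular: 40h × $40 = $1600.00
Overtime: 43 - 40 = 3h
OT pay: 3h × $40 × 1.5 = $180.00
Total = $1600.00 + $180.00 = $1780.00

$1780.00


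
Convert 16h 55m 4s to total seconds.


60904 seconds

Hours: 16 × 3600 = 57600
Minutes: 55 × 60 = 3300
Seconds: 4
Total = 57600 + 3300 + 4 = 60904


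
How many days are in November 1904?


Month: November (month 11)
November has 30 days

30 days


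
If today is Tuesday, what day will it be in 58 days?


Start: Tuesday (index 1)
(1 + 58) mod 7
= 59 mod 7
= 3
Index 3 → Thursday

Thursday


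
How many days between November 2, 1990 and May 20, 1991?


199 days

From November 2, 1990 to May 20, 1991
Rest of November 1990: 30 - 2 = 28
Full months: December 31, January 31, February 1991 28, March 31, April 30
Days into May 1991: 20
Total = 28 + 31 + 31 + 28 + 31 + 30 + 20 = 199 days


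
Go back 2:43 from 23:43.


Start: 1423 minutes from midnight
Subtract: 163 minutes
Remaining: 1423 - 163 = 1260
Hours: 21, Minutes: 0

21:00


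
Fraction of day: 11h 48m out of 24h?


0.4917 (49.17%)

Total minutes: 11×60 + 48 = 708
Day = 24×60 = 1440 minutes
Fraction = 708/1440 ≈ 0.4917
As a percentage: 708/1440 × 100 ≈ 49.17%


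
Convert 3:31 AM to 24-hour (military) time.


Input: 3:31 AM
AM hour stays: 3

03:31


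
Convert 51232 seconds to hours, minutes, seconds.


Hours: 51232 ÷ 3600 = 14 remainder 832
Minutes: 832 ÷ 60 = 13 remainder 52
Seconds: 52

14h 13m 52s


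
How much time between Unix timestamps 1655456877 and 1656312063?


855186 seconds (237.6 hours / 9.90 days)

Difference = 1656312063 - 1655456877 = 855186 seconds
In hours: 855186 / 3600 ≈ 237.6
In days: 855186 / 86400 ≈ 9.90


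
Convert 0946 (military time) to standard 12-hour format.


9:46 AM

Hour: 9
9 < 12 → AM


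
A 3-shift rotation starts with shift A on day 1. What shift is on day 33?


Shifts: A, B, C
Start: A (index 0)
Day 33: (0 + 33 - 1) mod 3
= 32 mod 3
= 2
Index 2 → shift C

Shift C


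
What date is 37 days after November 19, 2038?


December 26, 2038

Start: November 19, 2038
Add 37 days
November 19 → December 1: 30 - 19 + 1 = 12 days (37 - 12 = 25 left)
December 1 + 25 = December 26, 2038


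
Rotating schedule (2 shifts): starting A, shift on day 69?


Shifts: A, B
Start: A (index 0)
Day 69: (0 + 69 - 1) mod 2
= 68 mod 2
= 0
Index 0 → shift A

Shift A


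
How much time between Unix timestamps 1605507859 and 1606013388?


Difference = 1606013388 - 1605507859 = 505529 seconds
In hours: 505529 / 3600 ≈ 140.4
In days: 505529 / 86400 ≈ 5.85

505529 seconds (140.4 hours / 5.85 days)


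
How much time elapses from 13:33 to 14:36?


End time in minutes: 14×60 + 36 = 876
Start time in minutes: 13×60 + 33 = 813
Difference = 876 - 813 = 63 minutes
= 1 hours 3 minutes

1h 3m


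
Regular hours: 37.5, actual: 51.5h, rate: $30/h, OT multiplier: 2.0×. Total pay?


$1965.00

Regular: 37.5h × $30 = $1125.00
Overtime: 51.5 - 37.5 = 14.0h
OT pay: 14.0h × $30 × 2.0 = $840.00
Total = $1125.00 + $840.00 = $1965.00


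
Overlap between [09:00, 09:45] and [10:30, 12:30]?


Meeting A: 540-585 (in minutes from midnight)
Meeting B: 630-750
Overlap start = max(540, 630) = 630
Overlap end = min(585, 750) = 585
Overlap = max(0, 585 - 630) = 0 min

0 minutes


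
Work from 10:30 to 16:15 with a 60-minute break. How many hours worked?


Total time = (16×60+15) - (10×60+30)
= 975 - 630 = 345 min
Minus break: 345 - 60 = 285 min
= 4h 45m

4h 45m (285 minutes)


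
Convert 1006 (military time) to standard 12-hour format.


Hour: 10
10 < 12 → AM

10:06 AM


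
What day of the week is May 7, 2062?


Zeller's congruence:
q=7, m=5, k=62, j=20
h = (7 + ⌊13×6/5⌋ + 62 + ⌊62/4⌋ + ⌊20/4⌋ - 2×20) mod 7
= (7 + 15 + 62 + 15 + 5 - 40) mod 7
= 64 mod 7 = 1
h=1 → Sunday

Sunday


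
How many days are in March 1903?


31 days

Month: March (month 3)
March has 31 days


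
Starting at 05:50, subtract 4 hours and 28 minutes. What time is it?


01:22

Start: 350 minutes from midnight
Subtract: 268 minutes
Remaining: 350 - 268 = 82
Hours: 1, Minutes: 22


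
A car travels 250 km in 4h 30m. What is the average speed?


Distance: 250 km
Time: 4h 30m = 270 min = 270/60 = 9/2 hours
Speed = 250 ÷ (9/2) = 250 × 2 / 9 = 500/9 ≈ 55.6 km/h

55.6 km/h


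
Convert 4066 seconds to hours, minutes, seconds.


1h 7m 46s

Hours: 4066 ÷ 3600 = 1 remainder 466
Minutes: 466 ÷ 60 = 7 remainder 46
Seconds: 46


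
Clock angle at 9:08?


134.0°

Hour hand = 9×30 + 8×0.5 = 274.0°
Minute hand = 8×6 = 48°
Difference = |274.0 - 48| = 226.0°
Since > 180°: 360 - 226.0 = 134.0°


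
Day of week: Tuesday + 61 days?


Start: Tuesday (index 1)
(1 + 61) mod 7
= 62 mod 7
= 6
Index 6 → Sunday

Sunday


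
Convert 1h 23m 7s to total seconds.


4987 seconds

Hours: 1 × 3600 = 3600
Minutes: 23 × 60 = 1380
Seconds: 7
Total = 3600 + 1380 + 7 = 4987


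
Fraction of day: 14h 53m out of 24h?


0.6201 (62.01%)

Total minutes: 14×60 + 53 = 893
Day = 24×60 = 1440 minutes
Fraction = 893/1440 ≈ 0.6201
As a percentage: 893/1440 × 100 ≈ 62.01%


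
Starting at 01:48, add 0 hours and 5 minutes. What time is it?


01:53

Start: 108 minutes from midnight
Add: 5 minutes
Total: 113 minutes
Hours: 113 ÷ 60 = 1 remainder 53


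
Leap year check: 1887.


No

Rules: divisible by 4 AND (not by 100 OR by 400)
1887 ÷ 4 = 471 remainder 3 → not divisible by 4
Not divisible by 4 → not a leap year


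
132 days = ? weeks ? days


Weeks: 132 ÷ 7 = 18 remainder 6

18 weeks 6 days


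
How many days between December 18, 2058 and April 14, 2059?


117 days

From December 18, 2058 to April 14, 2059
Rest of December 2058: 31 - 18 = 13
Full months: January 31, February 2059 28, March 31
Days into April 2059: 14
Total = 13 + 31 + 28 + 31 + 14 = 117 days


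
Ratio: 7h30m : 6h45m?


Duration 1: 450 minutes
Duration 2: 405 minutes
Ratio = 450:405
GCD = 45
Simplified = 10:9
As a decimal: 10/9 ≈ 1.11

10:9 (1.11)


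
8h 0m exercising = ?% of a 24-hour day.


33.3%

Time: 480 minutes
Day: 1440 minutes
Percentage = (480/1440) × 100 ≈ 33.3%


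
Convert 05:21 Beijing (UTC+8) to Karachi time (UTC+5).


Time difference = UTC+5 - UTC+8 = -3 hours
New hour = (5 -3) mod 24
= 2 mod 24 = 2
Minutes unchanged → 02:21

02:21


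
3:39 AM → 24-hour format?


03:39

Input: 3:39 AM
AM hour stays: 3


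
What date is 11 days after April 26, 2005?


Start: April 26, 2005
Add 11 days
April 26 → May 1: 30 - 26 + 1 = 5 days (11 - 5 = 6 left)
May 1 + 6 = May 7, 2005

May 7, 2005


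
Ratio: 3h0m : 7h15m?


12:29 (0.41)

Duration 1: 180 minutes
Duration 2: 435 minutes
Ratio = 180:435
GCD = 15
Simplified = 12:29
As a decimal: 12/29 ≈ 0.41


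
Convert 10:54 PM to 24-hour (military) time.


Input: 10:54 PM
PM: 10 + 12 = 22

22:54


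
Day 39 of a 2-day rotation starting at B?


Shifts: A, B
Start: B (index 1)
Day 39: (1 + 39 - 1) mod 2
= 39 mod 2
= 1
Index 1 → shift B

Shift B


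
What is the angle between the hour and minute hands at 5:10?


95.0°

Hour hand = 5×30 + 10×0.5 = 155.0°
Minute hand = 10×6 = 60°
Difference = |155.0 - 60| = 95.0°


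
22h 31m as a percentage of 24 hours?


0.9382 (93.82%)

Total minutes: 22×60 + 31 = 1351
Day = 24×60 = 1440 minutes
Fraction = 1351/1440 ≈ 0.9382
As a percentage: 1351/1440 × 100 ≈ 93.82%


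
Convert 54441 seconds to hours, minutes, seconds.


15h 7m 21s

Hours: 54441 ÷ 3600 = 15 remainder 441
Minutes: 441 ÷ 60 = 7 remainder 21
Seconds: 21


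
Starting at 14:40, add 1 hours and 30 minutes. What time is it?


16:10

Start: 880 minutes from midnight
Add: 90 minutes
Total: 970 minutes
Hours: 970 ÷ 60 = 16 remainder 10


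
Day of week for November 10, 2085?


Saturday

Zeller's congruence:
q=10, m=11, k=85, j=20
h = (10 + ⌊13×12/5⌋ + 85 + ⌊85/4⌋ + ⌊20/4⌋ - 2×20) mod 7
= (10 + 31 + 85 + 21 + 5 - 40) mod 7
= 112 mod 7 = 0
h=0 → Saturday


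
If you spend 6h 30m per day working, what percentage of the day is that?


Time: 390 minutes
Day: 1440 minutes
Percentage = (390/1440) × 100 ≈ 27.1%

27.1%


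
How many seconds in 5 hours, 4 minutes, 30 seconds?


18270 seconds

Hours: 5 × 3600 = 18000
Minutes: 4 × 60 = 240
Seconds: 30
Total = 18000 + 240 + 30 = 18270


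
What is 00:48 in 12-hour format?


Hour: 0
0 → 12 AM (midnight)

12:48 AM


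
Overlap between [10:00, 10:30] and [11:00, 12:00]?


Meeting A: 600-630 (in minutes from midnight)
Meeting B: 660-720
Overlap start = max(600, 660) = 660
Overlap end = min(630, 720) = 630
Overlap = max(0, 630 - 660) = 0 min

0 minutes


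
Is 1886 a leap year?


Rules: divisible by 4 AND (not by 100 OR by 400)
1886 ÷ 4 = 471 remainder 2 → not divisible by 4
Not divisible by 4 → not a leap year

No


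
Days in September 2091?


Month: September (month 9)
September has 30 days

30 days


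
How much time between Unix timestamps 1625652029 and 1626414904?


Difference = 1626414904 - 1625652029 = 762875 seconds
In hours: 762875 / 3600 ≈ 211.9
In days: 762875 / 86400 ≈ 8.83

762875 seconds (211.9 hours / 8.83 days)


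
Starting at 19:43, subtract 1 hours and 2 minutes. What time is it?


Start: 1183 minutes from midnight
Subtract: 62 minutes
Remaining: 1183 - 62 = 1121
Hours: 18, Minutes: 41

18:41


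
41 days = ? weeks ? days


Weeks: 41 ÷ 7 = 5 remainder 6

5 weeks 6 days


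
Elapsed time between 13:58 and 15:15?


End time in minutes: 15×60 + 15 = 915
Start time in minutes: 13×60 + 58 = 838
Difference = 915 - 838 = 77 minutes
= 1 hours 17 minutes

1h 17m


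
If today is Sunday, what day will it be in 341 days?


Start: Sunday (index 6)
(6 + 341) mod 7
= 347 mod 7
= 4
Index 4 → Friday

Friday


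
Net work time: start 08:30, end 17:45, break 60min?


8h 15m (495 minutes)

Total time = (17×60+45) - (8×60+30)
= 1065 - 510 = 555 min
Minus break: 555 - 60 = 495 min
= 8h 15m
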